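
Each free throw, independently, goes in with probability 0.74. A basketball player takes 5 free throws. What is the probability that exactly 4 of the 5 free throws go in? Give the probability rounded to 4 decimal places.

X ~ Binomial(n=5, p=0.74).
P(X=4) = C(5,4) · p^4 · (1−p)^1
= 5 · 0.29987 · 0.26 = 0.389825

0.3898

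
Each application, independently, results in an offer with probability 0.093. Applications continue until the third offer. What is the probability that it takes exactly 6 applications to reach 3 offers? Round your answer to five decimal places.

0.00600

Y = trial on which the third success occurs; negative binomial, r=3, p=0.093.
P(Y=6) = C(5,2) · p^3 · (1−p)^3
= 10 · 0.00080436 · 0.74614 = 0.0060017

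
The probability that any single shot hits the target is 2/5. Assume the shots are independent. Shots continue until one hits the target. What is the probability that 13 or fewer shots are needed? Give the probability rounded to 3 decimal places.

0.999

Y = number of shots to the first success; geometric, p = 0.40.
P(Y ≤ 13) = 1 − (1−p)^13 = 1 − 0.00131 = 0.99869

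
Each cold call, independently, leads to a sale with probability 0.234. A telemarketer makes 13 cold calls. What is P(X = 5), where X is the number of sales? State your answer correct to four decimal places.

X ~ Binomial(n=13, p=0.234).
P(X=5) = C(13,5) · p^5 · (1−p)^8
= 1287 · 0.00070158 · 0.11853 = 0.107026

0.1070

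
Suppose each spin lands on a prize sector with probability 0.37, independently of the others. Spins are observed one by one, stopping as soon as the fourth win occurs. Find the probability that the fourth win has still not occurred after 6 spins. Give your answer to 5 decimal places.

Needing more than 6 spins ⇔ fewer than 4 successes in the first 6. With X ~ Binomial(6, 0.37), P(Y > 6) = P(X ≤ 3).
  k=0: C(6,0)·0.37^0·0.63^6 = 0.0625235
  k=1: C(6,1)·0.37^1·0.63^5 = 0.2203209
  k=2: C(6,2)·0.37^2·0.63^4 = 0.3234871
  k=3: C(6,3)·0.37^3·0.63^3 = 0.2533126
P(X ≤ 3) = 0.8596441

0.85964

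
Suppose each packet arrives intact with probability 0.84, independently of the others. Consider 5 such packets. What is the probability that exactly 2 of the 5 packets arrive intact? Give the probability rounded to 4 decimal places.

0.0289

X ~ Binomial(n=5, p=0.84).
P(X=2) = C(5,2) · p^2 · (1−p)^3
= 10 · 0.7056 · 0.004096 = 0.028901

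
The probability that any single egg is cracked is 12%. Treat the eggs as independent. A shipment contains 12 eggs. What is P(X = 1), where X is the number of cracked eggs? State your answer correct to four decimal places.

0.3529

X ~ Binomial(n=12, p=0.12).
P(X=1) = C(12,1) · p^1 · (1−p)^11
= 12 · 0.12 · 0.24508 = 0.352916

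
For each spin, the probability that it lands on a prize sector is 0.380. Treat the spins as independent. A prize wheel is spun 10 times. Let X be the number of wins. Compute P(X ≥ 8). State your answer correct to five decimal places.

X ~ Binomial(10, 0.38); P(X ≥ 8) = Σ C(10,k) p^k (1−p)^(10−k) over k:
  k=8: C(10,8)·0.38^8·0.62^2 = 0.0075208
  k=9: C(10,9)·0.38^9·0.62^1 = 0.0010243
  k=10: C(10,10)·0.38^10·0.62^0 = 0.0000628
Total = 0.0086079

0.00861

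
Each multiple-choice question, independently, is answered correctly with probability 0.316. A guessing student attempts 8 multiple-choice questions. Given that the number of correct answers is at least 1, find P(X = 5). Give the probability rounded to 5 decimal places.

X ~ Binomial(8, 0.316). Want P(X=5 | X≥1) = P(X=5) / P(X≥1).
P(X=5) = C(8,5)·0.316^5·0.684^3 = 0.0564666
P(X≥1) = 1 − 0.0479125 = 0.9520875
Ratio = 0.0564666 / 0.9520875 = 0.0593082

0.05931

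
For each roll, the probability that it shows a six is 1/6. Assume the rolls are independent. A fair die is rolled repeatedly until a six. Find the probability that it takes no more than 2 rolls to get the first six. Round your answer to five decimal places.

Y = number of rolls to the first success; geometric, p = 0.166667.
P(Y ≤ 2) = 1 − (1−p)^2 = 1 − 0.6944444 = 0.3055556

0.30556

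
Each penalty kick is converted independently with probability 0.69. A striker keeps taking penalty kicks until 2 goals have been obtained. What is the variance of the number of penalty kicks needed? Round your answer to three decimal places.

1.302

Y = total penalty kicks until the second success; negative binomial with r=2, p=0.69.
Var(Y) = r(1−p)/p² = 2·0.31 / 0.69² = 1.30225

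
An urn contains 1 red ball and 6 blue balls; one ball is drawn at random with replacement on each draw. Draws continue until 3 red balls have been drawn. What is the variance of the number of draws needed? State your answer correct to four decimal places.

Y = total draws until the third success; negative binomial with r=3, p=0.142857.
Var(Y) = r(1−p)/p² = 3·0.857143 / 0.142857² = 126.000000

126.0000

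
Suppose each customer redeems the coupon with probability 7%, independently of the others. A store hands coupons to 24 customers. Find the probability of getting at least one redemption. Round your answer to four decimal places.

0.8248

P(at least one) = 1 − P(none) = 1 − (1 − 0.07)^24
= 1 − 0.175223 = 0.824777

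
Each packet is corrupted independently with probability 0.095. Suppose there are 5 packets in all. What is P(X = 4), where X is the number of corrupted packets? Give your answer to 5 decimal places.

0.00037

X ~ Binomial(n=5, p=0.095).
P(X=4) = C(5,4) · p^4 · (1−p)^1
= 5 · 8.1451e-05 · 0.905 = 0.0003686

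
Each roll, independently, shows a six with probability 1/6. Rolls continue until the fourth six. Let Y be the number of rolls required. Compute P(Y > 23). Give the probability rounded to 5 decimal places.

0.45116

Needing more than 23 rolls ⇔ fewer than 4 successes in the first 23. With X ~ Binomial(23, 0.166667), P(Y > 23) = P(X ≤ 3).
  k=0: C(23,0)·0.166667^0·0.833333^23 = 0.0150949
  k=1: C(23,1)·0.166667^1·0.833333^22 = 0.0694367
  k=2: C(23,2)·0.166667^2·0.833333^21 = 0.1527608
  k=3: C(23,3)·0.166667^3·0.833333^20 = 0.2138651
P(X ≤ 3) = 0.4511575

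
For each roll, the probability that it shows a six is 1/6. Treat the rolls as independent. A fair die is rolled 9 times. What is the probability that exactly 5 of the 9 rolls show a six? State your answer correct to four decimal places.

0.0078

X ~ Binomial(n=9, p=0.166667).
P(X=5) = C(9,5) · p^5 · (1−p)^4
= 126 · 0.0001286 · 0.48225 = 0.007814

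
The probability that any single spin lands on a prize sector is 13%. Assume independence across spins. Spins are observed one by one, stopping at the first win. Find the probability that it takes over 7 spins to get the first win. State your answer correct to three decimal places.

0.377

Y = number of spins to the first success; geometric, p = 0.13.
P(Y > 7) = P(first 7 all fail) = (1−p)^7 = 0.37725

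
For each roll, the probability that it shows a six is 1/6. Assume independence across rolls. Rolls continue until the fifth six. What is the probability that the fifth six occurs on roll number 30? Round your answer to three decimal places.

0.032

Y = trial on which the fifth success occurs; negative binomial, r=5, p=0.166667.
P(Y=30) = C(29,4) · p^5 · (1−p)^25
= 23751 · 0.0001286 · 0.010483 = 0.03202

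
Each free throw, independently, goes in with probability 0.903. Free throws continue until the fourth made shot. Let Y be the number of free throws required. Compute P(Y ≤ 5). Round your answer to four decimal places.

Finishing within 5 free throws ⇔ at least 4 successes in the first 5. With X ~ Binomial(5, 0.903), P(Y ≤ 5) = 1 − P(X ≤ 3).
  k=0: C(5,0)·0.903^0·0.097^5 = 0.000009
  k=1: C(5,1)·0.903^1·0.097^4 = 0.000400
  k=2: C(5,2)·0.903^2·0.097^3 = 0.007442
  k=3: C(5,3)·0.903^3·0.097^2 = 0.069280
1 − 0.077130 = 0.922870

0.9229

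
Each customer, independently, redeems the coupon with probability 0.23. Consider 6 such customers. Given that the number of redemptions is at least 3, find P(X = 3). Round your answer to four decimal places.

X ~ Binomial(6, 0.23). Want P(X=3 | X≥3) = P(X=3) / P(X≥3).
P(X=3) = C(6,3)·0.23^3·0.77^3 = 0.111093
P(X≥3) = 1 − 0.208422 − 0.373536 − 0.278939 = 0.139102
Ratio = 0.111093 / 0.139102 = 0.798642

0.7986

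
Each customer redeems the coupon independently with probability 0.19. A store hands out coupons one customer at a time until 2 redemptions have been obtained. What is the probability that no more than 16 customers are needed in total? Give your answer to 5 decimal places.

Finishing within 16 customers ⇔ at least 2 successes in the first 16. With X ~ Binomial(16, 0.19), P(Y ≤ 16) = 1 − P(X ≤ 1).
  k=0: C(16,0)·0.19^0·0.81^16 = 0.0343368
  k=1: C(16,1)·0.19^1·0.81^15 = 0.1288691
1 − 0.1632060 = 0.8367940

0.83679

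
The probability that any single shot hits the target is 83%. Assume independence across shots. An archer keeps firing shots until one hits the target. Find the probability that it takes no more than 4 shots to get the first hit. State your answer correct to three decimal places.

0.999

Y = number of shots to the first success; geometric, p = 0.83.
P(Y ≤ 4) = 1 − (1−p)^4 = 1 − 0.00084 = 0.99916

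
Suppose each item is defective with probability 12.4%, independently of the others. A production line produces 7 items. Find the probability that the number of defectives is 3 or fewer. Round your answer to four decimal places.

0.9939

X ~ Binomial(7, 0.124); P(X ≤ 3) = Σ C(7,k) p^k (1−p)^(7−k) over k:
  k=0: C(7,0)·0.124^0·0.876^7 = 0.395848
  k=1: C(7,1)·0.124^1·0.876^6 = 0.392233
  k=2: C(7,2)·0.124^2·0.876^5 = 0.166565
  k=3: C(7,3)·0.124^3·0.876^4 = 0.039296
Total = 0.993942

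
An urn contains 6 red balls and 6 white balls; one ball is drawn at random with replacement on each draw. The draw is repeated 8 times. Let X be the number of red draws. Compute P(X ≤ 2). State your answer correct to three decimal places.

X ~ Binomial(8, 0.50); P(X ≤ 2) = Σ C(8,k) p^k (1−p)^(8−k) over k:
  k=0: C(8,0)·0.50^0·0.50^8 = 0.00391
  k=1: C(8,1)·0.50^1·0.50^7 = 0.03125
  k=2: C(8,2)·0.50^2·0.50^6 = 0.10938
Total = 0.14453

0.145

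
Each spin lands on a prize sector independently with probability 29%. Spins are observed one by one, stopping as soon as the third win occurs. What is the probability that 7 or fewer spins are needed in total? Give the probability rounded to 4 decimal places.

0.3304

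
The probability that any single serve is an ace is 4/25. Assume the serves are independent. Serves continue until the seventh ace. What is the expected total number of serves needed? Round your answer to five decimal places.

43.75000

Y = total serves until the seventh success; negative binomial with r=7, p=0.16.
E[Y] = r / p = 7 / 0.16 = 43.7500000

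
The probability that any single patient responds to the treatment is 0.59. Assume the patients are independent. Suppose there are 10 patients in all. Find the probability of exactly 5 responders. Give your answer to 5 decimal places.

X ~ Binomial(n=10, p=0.59).
P(X=5) = C(10,5) · p^5 · (1−p)^5
= 252 · 0.071492 · 0.011586 = 0.2087276

0.20873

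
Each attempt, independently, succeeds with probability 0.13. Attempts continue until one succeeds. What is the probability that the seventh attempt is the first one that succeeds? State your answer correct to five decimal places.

Geometric (trials to first success), p = 0.13.
P(Y = 7) = (1−p)^6 · p = 0.43363 · 0.13 = 0.0563714

0.05637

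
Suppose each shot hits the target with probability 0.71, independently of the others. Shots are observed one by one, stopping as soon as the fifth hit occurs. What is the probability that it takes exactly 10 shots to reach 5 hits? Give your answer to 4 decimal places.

0.0466

Y = trial on which the fifth success occurs; negative binomial, r=5, p=0.71.
P(Y=10) = C(9,4) · p^5 · (1−p)^5
= 126 · 0.18042 · 0.0020511 = 0.046629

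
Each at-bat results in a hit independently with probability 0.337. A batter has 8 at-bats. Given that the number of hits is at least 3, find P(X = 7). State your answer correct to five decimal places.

0.00484

X ~ Binomial(8, 0.337). Want P(X=7 | X≥3) = P(X=7) / P(X≥3).
P(X=7) = C(8,7)·0.337^7·0.663^1 = 0.0026183
P(X≥3) = 1 − 0.0373343 − 0.1518150 − 0.2700841 = 0.5407666
Ratio = 0.0026183 / 0.5407666 = 0.0048418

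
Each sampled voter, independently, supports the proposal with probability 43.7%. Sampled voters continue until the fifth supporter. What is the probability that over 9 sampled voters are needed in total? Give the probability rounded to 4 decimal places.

0.6518

Needing more than 9 sampled voters ⇔ fewer than 5 successes in the first 9. With X ~ Binomial(9, 0.437), P(Y > 9) = P(X ≤ 4).
  k=0: C(9,0)·0.437^0·0.563^9 = 0.005683
  k=1: C(9,1)·0.437^1·0.563^8 = 0.039700
  k=2: C(9,2)·0.437^2·0.563^7 = 0.123261
  k=3: C(9,3)·0.437^3·0.563^6 = 0.223241
  k=4: C(9,4)·0.437^4·0.563^5 = 0.259919
P(X ≤ 4) = 0.651804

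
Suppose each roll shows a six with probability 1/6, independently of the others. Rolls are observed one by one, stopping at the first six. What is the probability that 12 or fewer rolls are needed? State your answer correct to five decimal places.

Y = number of rolls to the first success; geometric, p = 0.166667.
P(Y ≤ 12) = 1 − (1−p)^12 = 1 − 0.1121567 = 0.8878433

0.88784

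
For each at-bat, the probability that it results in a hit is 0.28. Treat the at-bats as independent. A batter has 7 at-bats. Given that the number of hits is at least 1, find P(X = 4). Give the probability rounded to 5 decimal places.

X ~ Binomial(7, 0.28). Want P(X=4 | X≥1) = P(X=4) / P(X≥1).
P(X=4) = C(7,4)·0.28^4·0.72^3 = 0.0802967
P(X≥1) = 1 − 0.1003061 = 0.8996939
Ratio = 0.0802967 / 0.8996939 = 0.0892489

0.08925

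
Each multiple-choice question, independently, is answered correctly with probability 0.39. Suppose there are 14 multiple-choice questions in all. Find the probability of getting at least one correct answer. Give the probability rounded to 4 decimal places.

P(at least one) = 1 − P(none) = 1 − (1 − 0.39)^14
= 1 − 0.000988 = 0.999012

0.9990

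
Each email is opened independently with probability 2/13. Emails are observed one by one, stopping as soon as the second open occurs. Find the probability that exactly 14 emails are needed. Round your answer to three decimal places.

Y = trial on which the second success occurs; negative binomial, r=2, p=0.153846.
P(Y=14) = C(13,1) · p^2 · (1−p)^12
= 13 · 0.023669 · 0.13471 = 0.04145

0.041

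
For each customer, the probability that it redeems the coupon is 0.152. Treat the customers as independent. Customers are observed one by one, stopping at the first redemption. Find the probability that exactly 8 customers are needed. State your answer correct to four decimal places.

Geometric (trials to first success), p = 0.152.
P(Y = 8) = (1−p)^7 · p = 0.31533 · 0.152 = 0.047931

0.0479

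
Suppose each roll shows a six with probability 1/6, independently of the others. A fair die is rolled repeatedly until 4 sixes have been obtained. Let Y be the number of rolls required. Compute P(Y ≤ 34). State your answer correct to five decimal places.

0.84131

Finishing within 34 rolls ⇔ at least 4 successes in the first 34. With X ~ Binomial(34, 0.166667), P(Y ≤ 34) = 1 − P(X ≤ 3).
  k=0: C(34,0)·0.166667^0·0.833333^34 = 0.0020316
  k=1: C(34,1)·0.166667^1·0.833333^33 = 0.0138149
  k=2: C(34,2)·0.166667^2·0.833333^32 = 0.0455890
  k=3: C(34,3)·0.166667^3·0.833333^31 = 0.0972566
1 − 0.1586921 = 0.8413079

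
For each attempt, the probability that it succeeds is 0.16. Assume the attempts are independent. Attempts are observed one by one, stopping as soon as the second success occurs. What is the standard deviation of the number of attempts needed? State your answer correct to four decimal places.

8.1009

Y = total attempts until the second success; negative binomial with r=2, p=0.16.
SD(Y) = √[r(1−p)/p²] = √(65.625000) = 8.100926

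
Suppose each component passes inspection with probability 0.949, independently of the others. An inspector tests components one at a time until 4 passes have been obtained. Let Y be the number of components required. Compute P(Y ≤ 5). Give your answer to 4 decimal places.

Finishing within 5 components ⇔ at least 4 successes in the first 5. With X ~ Binomial(5, 0.949), P(Y ≤ 5) = 1 − P(X ≤ 3).
  k=0: C(5,0)·0.949^0·0.051^5 = 0.000000
  k=1: C(5,1)·0.949^1·0.051^4 = 0.000032
  k=2: C(5,2)·0.949^2·0.051^3 = 0.001195
  k=3: C(5,3)·0.949^3·0.051^2 = 0.022230
1 − 0.023457 = 0.976543

0.9765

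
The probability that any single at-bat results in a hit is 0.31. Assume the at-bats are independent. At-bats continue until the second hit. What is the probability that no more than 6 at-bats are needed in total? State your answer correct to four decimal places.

0.6012

Finishing within 6 at-bats ⇔ at least 2 successes in the first 6. With X ~ Binomial(6, 0.31), P(Y ≤ 6) = 1 − P(X ≤ 1).
  k=0: C(6,0)·0.31^0·0.69^6 = 0.107918
  k=1: C(6,1)·0.31^1·0.69^5 = 0.290910
1 − 0.398828 = 0.601172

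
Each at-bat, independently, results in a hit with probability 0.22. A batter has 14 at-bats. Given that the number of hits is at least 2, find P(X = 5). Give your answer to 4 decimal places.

0.1301

X ~ Binomial(14, 0.22). Want P(X=5 | X≥2) = P(X=5) / P(X≥2).
P(X=5) = C(14,5)·0.22^5·0.78^9 = 0.110263
P(X≥2) = 1 − 0.030855 − 0.121837 = 0.847308
Ratio = 0.110263 / 0.847308 = 0.130133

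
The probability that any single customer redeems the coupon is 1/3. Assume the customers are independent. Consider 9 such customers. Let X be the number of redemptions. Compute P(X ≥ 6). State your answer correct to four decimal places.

X ~ Binomial(9, 0.333333); P(X ≥ 6) = Σ C(9,k) p^k (1−p)^(9−k) over k:
  k=6: C(9,6)·0.333333^6·0.666667^3 = 0.034141
  k=7: C(9,7)·0.333333^7·0.666667^2 = 0.007316
  k=8: C(9,8)·0.333333^8·0.666667^1 = 0.000914
  k=9: C(9,9)·0.333333^9·0.666667^0 = 0.000051
Total = 0.042422

0.0424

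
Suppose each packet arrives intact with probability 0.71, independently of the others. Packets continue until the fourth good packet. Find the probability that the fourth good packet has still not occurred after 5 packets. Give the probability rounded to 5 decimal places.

0.45111

Needing more than 5 packets ⇔ fewer than 4 successes in the first 5. With X ~ Binomial(5, 0.71), P(Y > 5) = P(X ≤ 3).
  k=0: C(5,0)·0.71^0·0.29^5 = 0.0020511
  k=1: C(5,1)·0.71^1·0.29^4 = 0.0251085
  k=2: C(5,2)·0.71^2·0.29^3 = 0.1229449
  k=3: C(5,3)·0.71^3·0.29^2 = 0.3010032
P(X ≤ 3) = 0.4511077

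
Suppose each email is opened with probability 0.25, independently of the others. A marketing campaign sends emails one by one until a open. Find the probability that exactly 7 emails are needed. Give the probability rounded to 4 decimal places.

0.0445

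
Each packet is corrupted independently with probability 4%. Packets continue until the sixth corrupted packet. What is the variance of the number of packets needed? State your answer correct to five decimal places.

Y = total packets until the sixth success; negative binomial with r=6, p=0.04.
Var(Y) = r(1−p)/p² = 6·0.96 / 0.04² = 3600.0000000

3600.00000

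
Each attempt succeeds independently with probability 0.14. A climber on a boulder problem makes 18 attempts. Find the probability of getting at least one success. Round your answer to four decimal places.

0.9338

P(at least one) = 1 − P(none) = 1 − (1 − 0.14)^18
= 1 − 0.066217 = 0.933783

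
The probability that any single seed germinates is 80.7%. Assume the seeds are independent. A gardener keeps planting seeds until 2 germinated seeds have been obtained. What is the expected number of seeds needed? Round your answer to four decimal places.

2.4783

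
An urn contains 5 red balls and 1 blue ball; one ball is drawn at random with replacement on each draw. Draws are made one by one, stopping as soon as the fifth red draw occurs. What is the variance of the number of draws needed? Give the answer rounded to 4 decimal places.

Y = total draws until the fifth success; negative binomial with r=5, p=0.833333.
Var(Y) = r(1−p)/p² = 5·0.166667 / 0.833333² = 1.200000

1.2000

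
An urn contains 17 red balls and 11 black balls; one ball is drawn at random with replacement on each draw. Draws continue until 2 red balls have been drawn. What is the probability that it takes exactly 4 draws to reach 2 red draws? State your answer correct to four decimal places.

0.1707

Y = trial on which the second success occurs; negative binomial, r=2, p=0.607143.
P(Y=4) = C(3,1) · p^2 · (1−p)^2
= 3 · 0.36862 · 0.15434 = 0.170676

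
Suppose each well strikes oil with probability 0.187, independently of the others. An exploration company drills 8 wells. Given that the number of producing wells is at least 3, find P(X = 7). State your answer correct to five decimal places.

0.00030

X ~ Binomial(8, 0.187). Want P(X=7 | X≥3) = P(X=7) / P(X≥3).
P(X=7) = C(8,7)·0.187^7·0.813^1 = 0.0000520
P(X≥3) = 1 − 0.1908642 − 0.3512088 − 0.2827382 = 0.1751888
Ratio = 0.0000520 / 0.1751888 = 0.0002969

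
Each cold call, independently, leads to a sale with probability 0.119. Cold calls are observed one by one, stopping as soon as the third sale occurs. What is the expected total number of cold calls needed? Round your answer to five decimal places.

Y = total cold calls until the third success; negative binomial with r=3, p=0.119.
E[Y] = r / p = 3 / 0.119 = 25.2100840

25.21008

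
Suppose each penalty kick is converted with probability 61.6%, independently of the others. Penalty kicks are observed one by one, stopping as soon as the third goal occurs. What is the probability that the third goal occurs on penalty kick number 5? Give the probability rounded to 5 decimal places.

Y = trial on which the third success occurs; negative binomial, r=3, p=0.616.
P(Y=5) = C(4,2) · p^3 · (1−p)^2
= 6 · 0.23374 · 0.14746 = 0.2068025

0.20680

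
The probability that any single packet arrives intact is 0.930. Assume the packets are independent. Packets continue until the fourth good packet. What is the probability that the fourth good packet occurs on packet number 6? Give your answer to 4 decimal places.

0.0367

Y = trial on which the fourth success occurs; negative binomial, r=4, p=0.93.
P(Y=6) = C(5,3) · p^4 · (1−p)^2
= 10 · 0.74805 · 0.0049 = 0.036655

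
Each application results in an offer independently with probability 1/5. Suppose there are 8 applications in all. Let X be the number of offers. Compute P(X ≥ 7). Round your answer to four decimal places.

X ~ Binomial(8, 0.20); P(X ≥ 7) = Σ C(8,k) p^k (1−p)^(8−k) over k:
  k=7: C(8,7)·0.20^7·0.80^1 = 0.000082
  k=8: C(8,8)·0.20^8·0.80^0 = 0.000003
Total = 0.000084

0.0001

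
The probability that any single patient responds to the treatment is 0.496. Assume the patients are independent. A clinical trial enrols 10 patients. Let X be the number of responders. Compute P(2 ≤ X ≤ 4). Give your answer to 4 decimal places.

X ~ Binomial(10, 0.496); P(2 ≤ X ≤ 4) = Σ C(10,k) p^k (1−p)^(10−k) over k:
  k=2: C(10,2)·0.496^2·0.504^8 = 0.046091
  k=3: C(10,3)·0.496^3·0.504^7 = 0.120960
  k=4: C(10,4)·0.496^4·0.504^6 = 0.208319
Total = 0.375370

0.3754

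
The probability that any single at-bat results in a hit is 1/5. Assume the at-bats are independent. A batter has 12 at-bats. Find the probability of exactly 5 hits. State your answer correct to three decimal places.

X ~ Binomial(n=12, p=0.20).
P(X=5) = C(12,5) · p^5 · (1−p)^7
= 792 · 0.00032 · 0.20972 = 0.05315

0.053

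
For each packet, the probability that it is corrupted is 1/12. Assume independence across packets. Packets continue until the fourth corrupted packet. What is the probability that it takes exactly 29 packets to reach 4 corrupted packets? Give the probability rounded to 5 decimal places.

Y = trial on which the fourth success occurs; negative binomial, r=4, p=0.083333.
P(Y=29) = C(28,3) · p^4 · (1−p)^25
= 3276 · 4.8225e-05 · 0.11358 = 0.0179434

0.01794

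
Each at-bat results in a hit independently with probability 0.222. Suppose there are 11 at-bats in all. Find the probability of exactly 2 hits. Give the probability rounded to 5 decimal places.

0.28306

X ~ Binomial(n=11, p=0.222).
P(X=2) = C(11,2) · p^2 · (1−p)^9
= 55 · 0.049284 · 0.10443 = 0.2830642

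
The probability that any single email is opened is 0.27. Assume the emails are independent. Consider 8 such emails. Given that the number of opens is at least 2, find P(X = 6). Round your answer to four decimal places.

0.0085

X ~ Binomial(8, 0.27). Want P(X=6 | X≥2) = P(X=6) / P(X≥2).
P(X=6) = C(8,6)·0.27^6·0.73^2 = 0.005781
P(X≥2) = 1 − 0.080646 − 0.238624 = 0.680730
Ratio = 0.005781 / 0.680730 = 0.008492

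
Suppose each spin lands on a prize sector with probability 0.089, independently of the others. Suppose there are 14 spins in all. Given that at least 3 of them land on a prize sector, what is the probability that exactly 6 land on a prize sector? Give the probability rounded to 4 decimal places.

X ~ Binomial(14, 0.089). Want P(X=6 | X≥3) = P(X=6) / P(X≥3).
P(X=6) = C(14,6)·0.089^6·0.911^8 = 0.000708
P(X≥3) = 1 − 0.271180 − 0.370900 − 0.235528 = 0.122392
Ratio = 0.000708 / 0.122392 = 0.005785

0.0058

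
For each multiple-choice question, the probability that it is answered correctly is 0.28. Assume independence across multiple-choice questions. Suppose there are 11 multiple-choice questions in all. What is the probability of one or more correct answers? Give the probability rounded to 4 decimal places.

P(at least one) = 1 − P(none) = 1 − (1 − 0.28)^11
= 1 − 0.026956 = 0.973044

0.9730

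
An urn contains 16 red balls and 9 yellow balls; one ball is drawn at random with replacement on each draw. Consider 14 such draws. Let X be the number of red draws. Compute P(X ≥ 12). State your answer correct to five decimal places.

X ~ Binomial(14, 0.64); P(X ≥ 12) = Σ C(14,k) p^k (1−p)^(14−k) over k:
  k=12: C(14,12)·0.64^12·0.36^2 = 0.0556937
  k=13: C(14,13)·0.64^13·0.36^1 = 0.0152325
  k=14: C(14,14)·0.64^14·0.36^0 = 0.0019343
Total = 0.0728604

0.07286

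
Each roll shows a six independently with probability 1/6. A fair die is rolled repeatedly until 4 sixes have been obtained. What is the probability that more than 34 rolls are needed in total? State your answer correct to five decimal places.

0.15869

Needing more than 34 rolls ⇔ fewer than 4 successes in the first 34. With X ~ Binomial(34, 0.166667), P(Y > 34) = P(X ≤ 3).
  k=0: C(34,0)·0.166667^0·0.833333^34 = 0.0020316
  k=1: C(34,1)·0.166667^1·0.833333^33 = 0.0138149
  k=2: C(34,2)·0.166667^2·0.833333^32 = 0.0455890
  k=3: C(34,3)·0.166667^3·0.833333^31 = 0.0972566
P(X ≤ 3) = 0.1586921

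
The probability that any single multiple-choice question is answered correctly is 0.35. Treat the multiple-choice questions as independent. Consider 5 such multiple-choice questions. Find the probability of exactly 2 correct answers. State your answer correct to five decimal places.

0.33642

X ~ Binomial(n=5, p=0.35).
P(X=2) = C(5,2) · p^2 · (1−p)^3
= 10 · 0.1225 · 0.27463 = 0.3364156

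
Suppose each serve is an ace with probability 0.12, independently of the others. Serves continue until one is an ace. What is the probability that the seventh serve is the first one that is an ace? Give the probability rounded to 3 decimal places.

0.056

Geometric (trials to first success), p = 0.12.
P(Y = 7) = (1−p)^6 · p = 0.4644 · 0.12 = 0.05573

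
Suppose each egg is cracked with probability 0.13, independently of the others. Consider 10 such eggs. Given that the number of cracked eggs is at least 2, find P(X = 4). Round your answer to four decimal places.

X ~ Binomial(10, 0.13). Want P(X=4 | X≥2) = P(X=4) / P(X≥2).
P(X=4) = C(10,4)·0.13^4·0.87^6 = 0.026008
P(X≥2) = 1 − 0.248423 − 0.371207 = 0.380369
Ratio = 0.026008 / 0.380369 = 0.068376

0.0684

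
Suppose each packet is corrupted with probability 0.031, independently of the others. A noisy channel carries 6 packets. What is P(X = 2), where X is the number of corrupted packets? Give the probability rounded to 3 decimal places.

X ~ Binomial(n=6, p=0.031).
P(X=2) = C(6,2) · p^2 · (1−p)^4
= 15 · 0.000961 · 0.88165 = 0.01271

0.013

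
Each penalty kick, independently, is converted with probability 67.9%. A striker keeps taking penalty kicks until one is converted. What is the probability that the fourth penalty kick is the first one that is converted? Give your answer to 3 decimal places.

0.022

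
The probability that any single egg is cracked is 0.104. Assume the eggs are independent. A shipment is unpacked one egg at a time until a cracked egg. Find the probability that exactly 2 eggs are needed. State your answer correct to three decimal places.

Geometric (trials to first success), p = 0.104.
P(Y = 2) = (1−p)^1 · p = 0.896 · 0.104 = 0.09318

0.093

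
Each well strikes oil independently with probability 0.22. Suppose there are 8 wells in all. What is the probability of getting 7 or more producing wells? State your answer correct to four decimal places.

0.0002

X ~ Binomial(8, 0.22); P(X ≥ 7) = Σ C(8,k) p^k (1−p)^(8−k) over k:
  k=7: C(8,7)·0.22^7·0.78^1 = 0.000156
  k=8: C(8,8)·0.22^8·0.78^0 = 0.000005
Total = 0.000161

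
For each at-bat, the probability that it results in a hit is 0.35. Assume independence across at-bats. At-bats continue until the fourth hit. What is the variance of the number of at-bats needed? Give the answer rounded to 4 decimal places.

Y = total at-bats until the fourth success; negative binomial with r=4, p=0.35.
Var(Y) = r(1−p)/p² = 4·0.65 / 0.35² = 21.224490

21.2245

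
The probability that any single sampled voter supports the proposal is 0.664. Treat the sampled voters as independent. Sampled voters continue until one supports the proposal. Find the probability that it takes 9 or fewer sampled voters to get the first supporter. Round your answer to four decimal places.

Y = number of sampled voters to the first success; geometric, p = 0.664.
P(Y ≤ 9) = 1 − (1−p)^9 = 1 − 0.000055 = 0.999945

0.9999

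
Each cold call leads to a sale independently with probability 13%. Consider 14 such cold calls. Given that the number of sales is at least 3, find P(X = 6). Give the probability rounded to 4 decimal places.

X ~ Binomial(14, 0.13). Want P(X=6 | X≥3) = P(X=6) / P(X≥3).
P(X=6) = C(14,6)·0.13^6·0.87^8 = 0.004757
P(X≥3) = 1 − 0.142321 − 0.297729 − 0.289174 = 0.270776
Ratio = 0.004757 / 0.270776 = 0.017570

0.0176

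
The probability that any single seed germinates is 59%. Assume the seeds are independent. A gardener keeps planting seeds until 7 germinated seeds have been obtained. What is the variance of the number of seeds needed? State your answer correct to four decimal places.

Y = total seeds until the seventh success; negative binomial with r=7, p=0.59.
Var(Y) = r(1−p)/p² = 7·0.41 / 0.59² = 8.244757

8.2448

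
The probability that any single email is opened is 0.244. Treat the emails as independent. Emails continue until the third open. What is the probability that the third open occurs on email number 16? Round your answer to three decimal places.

Y = trial on which the third success occurs; negative binomial, r=3, p=0.244.
P(Y=16) = C(15,2) · p^3 · (1−p)^13
= 105 · 0.014527 · 0.02635 = 0.04019

0.040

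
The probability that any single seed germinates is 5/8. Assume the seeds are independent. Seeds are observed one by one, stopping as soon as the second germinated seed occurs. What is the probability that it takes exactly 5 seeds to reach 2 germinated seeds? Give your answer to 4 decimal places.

Y = trial on which the second success occurs; negative binomial, r=2, p=0.625.
P(Y=5) = C(4,1) · p^2 · (1−p)^3
= 4 · 0.39062 · 0.052734 = 0.082397

0.0824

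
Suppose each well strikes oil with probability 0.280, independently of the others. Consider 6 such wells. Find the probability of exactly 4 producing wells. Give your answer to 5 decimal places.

X ~ Binomial(n=6, p=0.28).
P(X=4) = C(6,4) · p^4 · (1−p)^2
= 15 · 0.0061466 · 0.5184 = 0.0477957

0.04780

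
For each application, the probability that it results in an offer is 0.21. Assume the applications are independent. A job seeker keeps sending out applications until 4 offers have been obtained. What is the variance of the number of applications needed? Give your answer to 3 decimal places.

71.655

Y = total applications until the fourth success; negative binomial with r=4, p=0.21.
Var(Y) = r(1−p)/p² = 4·0.79 / 0.21² = 71.65533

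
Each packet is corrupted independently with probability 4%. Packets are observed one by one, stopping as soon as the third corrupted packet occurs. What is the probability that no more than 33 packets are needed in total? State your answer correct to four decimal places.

Finishing within 33 packets ⇔ at least 3 successes in the first 33. With X ~ Binomial(33, 0.04), P(Y ≤ 33) = 1 − P(X ≤ 2).
  k=0: C(33,0)·0.04^0·0.96^33 = 0.259986
  k=1: C(33,1)·0.04^1·0.96^32 = 0.357481
  k=2: C(33,2)·0.04^2·0.96^31 = 0.238321
1 − 0.855789 = 0.144211

0.1442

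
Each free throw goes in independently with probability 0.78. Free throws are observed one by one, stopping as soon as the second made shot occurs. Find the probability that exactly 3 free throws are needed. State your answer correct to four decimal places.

Y = trial on which the second success occurs; negative binomial, r=2, p=0.78.
P(Y=3) = C(2,1) · p^2 · (1−p)^1
= 2 · 0.6084 · 0.22 = 0.267696

0.2677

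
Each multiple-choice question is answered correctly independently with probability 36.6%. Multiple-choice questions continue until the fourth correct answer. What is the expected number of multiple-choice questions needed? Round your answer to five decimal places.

10.92896

Y = total multiple-choice questions until the fourth success; negative binomial with r=4, p=0.366.
E[Y] = r / p = 4 / 0.366 = 10.9289617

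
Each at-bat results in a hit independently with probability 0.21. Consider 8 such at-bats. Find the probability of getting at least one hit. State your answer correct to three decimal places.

0.848

P(at least one) = 1 − P(none) = 1 − (1 − 0.21)^8
= 1 − 0.15171 = 0.84829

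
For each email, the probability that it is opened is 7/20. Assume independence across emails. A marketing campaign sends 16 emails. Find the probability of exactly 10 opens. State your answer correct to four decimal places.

0.0167

X ~ Binomial(n=16, p=0.35).
P(X=10) = C(16,10) · p^10 · (1−p)^6
= 8008 · 2.7585e-05 · 0.075419 = 0.016660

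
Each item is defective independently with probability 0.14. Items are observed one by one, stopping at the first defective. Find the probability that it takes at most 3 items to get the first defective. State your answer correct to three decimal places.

Y = number of items to the first success; geometric, p = 0.14.
P(Y ≤ 3) = 1 − (1−p)^3 = 1 − 0.63606 = 0.36394

0.364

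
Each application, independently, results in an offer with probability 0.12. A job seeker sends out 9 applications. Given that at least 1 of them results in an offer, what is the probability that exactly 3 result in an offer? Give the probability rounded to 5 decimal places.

0.09862

X ~ Binomial(9, 0.12). Want P(X=3 | X≥1) = P(X=3) / P(X≥1).
P(X=3) = C(9,3)·0.12^3·0.88^6 = 0.0674092
P(X≥1) = 1 − 0.3164784 = 0.6835216
Ratio = 0.0674092 / 0.6835216 = 0.0986204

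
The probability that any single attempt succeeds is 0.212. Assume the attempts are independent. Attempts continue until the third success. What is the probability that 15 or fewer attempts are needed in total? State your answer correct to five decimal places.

Finishing within 15 attempts ⇔ at least 3 successes in the first 15. With X ~ Binomial(15, 0.212), P(Y ≤ 15) = 1 − P(X ≤ 2).
  k=0: C(15,0)·0.212^0·0.788^15 = 0.0280474
  k=1: C(15,1)·0.212^1·0.788^14 = 0.1131864
  k=2: C(15,2)·0.212^2·0.788^13 = 0.2131581
1 − 0.3543919 = 0.6456081

0.64561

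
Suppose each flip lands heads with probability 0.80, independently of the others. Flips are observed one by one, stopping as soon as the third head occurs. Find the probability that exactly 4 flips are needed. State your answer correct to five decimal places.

Y = trial on which the third success occurs; negative binomial, r=3, p=0.80.
P(Y=4) = C(3,2) · p^3 · (1−p)^1
= 3 · 0.512 · 0.2 = 0.3072000

0.30720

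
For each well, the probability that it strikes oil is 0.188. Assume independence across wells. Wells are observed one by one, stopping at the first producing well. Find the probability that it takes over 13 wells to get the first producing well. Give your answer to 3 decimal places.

0.067

Y = number of wells to the first success; geometric, p = 0.188.
P(Y > 13) = P(first 13 all fail) = (1−p)^13 = 0.06672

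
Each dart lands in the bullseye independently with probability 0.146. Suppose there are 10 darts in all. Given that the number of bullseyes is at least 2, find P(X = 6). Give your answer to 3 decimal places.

0.002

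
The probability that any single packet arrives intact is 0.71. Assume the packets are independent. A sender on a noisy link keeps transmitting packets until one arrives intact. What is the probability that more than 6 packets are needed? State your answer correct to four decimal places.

Y = number of packets to the first success; geometric, p = 0.71.
P(Y > 6) = P(first 6 all fail) = (1−p)^6 = 0.000595

0.0006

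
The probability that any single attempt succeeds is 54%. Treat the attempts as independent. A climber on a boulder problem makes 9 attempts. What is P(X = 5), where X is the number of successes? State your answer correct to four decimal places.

0.2590

X ~ Binomial(n=9, p=0.54).
P(X=5) = C(9,5) · p^5 · (1−p)^4
= 126 · 0.045917 · 0.044775 = 0.259042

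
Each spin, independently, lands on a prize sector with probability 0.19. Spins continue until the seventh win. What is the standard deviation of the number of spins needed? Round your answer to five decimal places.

Y = total spins until the seventh success; negative binomial with r=7, p=0.19.
SD(Y) = √[r(1−p)/p²] = √(157.0637119) = 12.5325062

12.53251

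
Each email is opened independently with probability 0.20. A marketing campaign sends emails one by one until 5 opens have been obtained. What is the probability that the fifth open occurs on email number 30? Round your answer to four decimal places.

Y = trial on which the fifth success occurs; negative binomial, r=5, p=0.20.
P(Y=30) = C(29,4) · p^5 · (1−p)^25
= 23751 · 0.00032 · 0.0037779 = 0.028713

0.0287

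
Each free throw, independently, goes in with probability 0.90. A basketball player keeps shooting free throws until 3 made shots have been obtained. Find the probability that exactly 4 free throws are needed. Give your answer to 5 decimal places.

Y = trial on which the third success occurs; negative binomial, r=3, p=0.90.
P(Y=4) = C(3,2) · p^3 · (1−p)^1
= 3 · 0.729 · 0.1 = 0.2187000

0.21870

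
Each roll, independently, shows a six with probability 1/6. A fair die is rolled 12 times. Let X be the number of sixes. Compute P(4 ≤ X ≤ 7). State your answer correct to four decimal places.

X ~ Binomial(12, 0.166667); P(4 ≤ X ≤ 7) = Σ C(12,k) p^k (1−p)^(12−k) over k:
  k=4: C(12,4)·0.166667^4·0.833333^8 = 0.088828
  k=5: C(12,5)·0.166667^5·0.833333^7 = 0.028425
  k=6: C(12,6)·0.166667^6·0.833333^6 = 0.006632
  k=7: C(12,7)·0.166667^7·0.833333^5 = 0.001137
Total = 0.125023

0.1250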